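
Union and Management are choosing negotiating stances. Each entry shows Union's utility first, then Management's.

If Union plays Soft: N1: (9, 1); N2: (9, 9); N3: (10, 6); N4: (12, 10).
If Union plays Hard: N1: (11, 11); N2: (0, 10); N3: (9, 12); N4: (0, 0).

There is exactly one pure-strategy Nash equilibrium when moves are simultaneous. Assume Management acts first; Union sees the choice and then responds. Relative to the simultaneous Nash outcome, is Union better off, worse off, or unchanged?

worse off

Union best-responds to each possible Management move:
- N1 → Union plays Hard (best of 9, 11); Management gets 11.
- N2 → Union plays Soft (best of 9, 0); Management gets 9.
- N3 → Union plays Soft (best of 10, 9); Management gets 6.
- N4 → Union plays Soft (best of 12, 0); Management gets 10.
Among 11, 9, 6, 10, the best is 11 at N1. Subgame-perfect outcome: (Hard, N1) with payoffs (11, 11).
For the simultaneous game, intersect best replies.
Union's best replies: N1→Hard; N2→Soft; N3→Soft; N4→Soft.
Management's best replies: Soft→N4; Hard→N3.
The unique mutual best reply is (Soft, N4), giving (12, 10).
Union earns 11 sequentially versus 12 at the Nash outcome: worse off.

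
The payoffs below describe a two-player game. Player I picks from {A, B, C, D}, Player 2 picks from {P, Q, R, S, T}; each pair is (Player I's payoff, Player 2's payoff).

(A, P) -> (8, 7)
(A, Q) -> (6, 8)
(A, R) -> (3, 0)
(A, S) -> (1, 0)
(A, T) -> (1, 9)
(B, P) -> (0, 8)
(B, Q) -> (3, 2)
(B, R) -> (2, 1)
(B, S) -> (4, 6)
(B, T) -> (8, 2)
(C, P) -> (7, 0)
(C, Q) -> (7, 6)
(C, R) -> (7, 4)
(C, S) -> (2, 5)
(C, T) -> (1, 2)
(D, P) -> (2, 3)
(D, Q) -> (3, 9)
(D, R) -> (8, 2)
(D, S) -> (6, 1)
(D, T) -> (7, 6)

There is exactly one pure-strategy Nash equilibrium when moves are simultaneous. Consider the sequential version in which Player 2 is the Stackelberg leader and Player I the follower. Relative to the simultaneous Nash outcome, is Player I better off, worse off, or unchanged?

better off

Solve by backward induction (Player 2 leads).
- P: Player I compares 8, 0, 7, 2 and picks A; Player 2 would get 7.
- Q: Player I compares 6, 3, 7, 3 and picks C; Player 2 would get 6.
- R: Player I compares 3, 2, 7, 8 and picks D; Player 2 would get 2.
- S: Player I compares 1, 4, 2, 6 and picks D; Player 2 would get 1.
- T: Player I compares 1, 8, 1, 7 and picks B; Player 2 would get 2.
Maximizing over 7, 6, 2, 1, 2, Player 2 chooses P. Subgame-perfect outcome: (A, P) with payoffs (8, 7).
For the simultaneous game, intersect best replies.
Player I's best replies: P→A; Q→C; R→D; S→D; T→B.
Player 2's best replies: A→T; B→P; C→Q; D→Q.
Only (C, Q) has each player best-responding; Nash payoffs (7, 6).
Player I earns 8 sequentially versus 7 at the Nash outcome: better off.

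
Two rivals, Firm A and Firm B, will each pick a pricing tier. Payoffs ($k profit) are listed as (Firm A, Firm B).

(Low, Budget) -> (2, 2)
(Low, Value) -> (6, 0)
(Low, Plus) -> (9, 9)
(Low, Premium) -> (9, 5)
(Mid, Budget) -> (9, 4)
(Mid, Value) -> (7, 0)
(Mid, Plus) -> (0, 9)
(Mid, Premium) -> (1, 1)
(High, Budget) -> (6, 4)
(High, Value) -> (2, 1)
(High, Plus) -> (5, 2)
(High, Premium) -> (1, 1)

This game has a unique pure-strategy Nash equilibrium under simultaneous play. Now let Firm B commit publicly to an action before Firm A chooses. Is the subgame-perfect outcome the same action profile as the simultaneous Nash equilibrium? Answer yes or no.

yes

Firm A best-responds to each possible Firm B move:
- Budget: Firm A compares 2, 9, 6 and picks Mid; Firm B would get 4.
- Value: Firm A compares 6, 7, 2 and picks Mid; Firm B would get 0.
- Plus: Firm A compares 9, 0, 5 and picks Low; Firm B would get 9.
- Premium: Firm A compares 9, 1, 1 and picks Low; Firm B would get 5.
Maximizing over 4, 0, 9, 5, Firm B chooses Plus. Subgame-perfect outcome: (Low, Plus) with payoffs (9, 9).
Under simultaneous play:
Firm A's best replies: Budget→Mid; Value→Mid; Plus→Low; Premium→Low.
Firm B's best replies: Low→Plus; Mid→Plus; High→Budget.
The unique mutual best reply is (Low, Plus), giving (9, 9).
Sequential outcome (Low, Plus) coincides with the Nash profile (Low, Plus).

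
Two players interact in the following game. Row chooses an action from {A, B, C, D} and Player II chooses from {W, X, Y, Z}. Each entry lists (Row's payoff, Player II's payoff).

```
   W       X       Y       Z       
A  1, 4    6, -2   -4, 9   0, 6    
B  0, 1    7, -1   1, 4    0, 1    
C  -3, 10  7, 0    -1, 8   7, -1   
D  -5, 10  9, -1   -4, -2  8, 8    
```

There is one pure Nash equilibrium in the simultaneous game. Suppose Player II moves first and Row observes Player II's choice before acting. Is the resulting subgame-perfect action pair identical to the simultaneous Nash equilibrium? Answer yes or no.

Backward induction with Player II moving first.
- W: BR = A, leader payoff 4.
- X: BR = D, leader payoff -1.
- Y: BR = B, leader payoff 4.
- Z: BR = D, leader payoff 8.
Among 4, -1, 4, 8, the best is 8 at Z. Subgame-perfect outcome: (D, Z) with payoffs (8, 8).
Under simultaneous play:
Row's best replies: W→A; X→D; Y→B; Z→D.
Player II's best replies: A→Y; B→Y; C→W; D→W.
Only (B, Y) has each player best-responding; Nash payoffs (1, 4).
Sequential outcome (D, Z) differs from the Nash profile (B, Y).

no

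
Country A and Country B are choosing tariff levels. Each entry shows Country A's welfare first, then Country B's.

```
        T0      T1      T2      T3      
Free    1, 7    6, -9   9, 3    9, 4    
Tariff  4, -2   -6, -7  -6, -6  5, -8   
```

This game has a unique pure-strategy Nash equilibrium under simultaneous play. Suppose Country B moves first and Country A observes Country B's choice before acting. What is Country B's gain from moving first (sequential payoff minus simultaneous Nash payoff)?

Backward induction with Country B moving first.
- T0: Country A compares 1, 4 and picks Tariff; Country B would get -2.
- T1: Country A compares 6, -6 and picks Free; Country B would get -9.
- T2: Country A compares 9, -6 and picks Free; Country B would get 3.
- T3: Country A compares 9, 5 and picks Free; Country B would get 4.
Maximizing over -2, -9, 3, 4, Country B chooses T3. Subgame-perfect outcome: (Free, T3) with payoffs (9, 4).
Now find the simultaneous Nash equilibrium.
Country A's best replies: T0→Tariff; T1→Free; T2→Free; T3→Free.
Country B's best replies: Free→T0; Tariff→T0.
The unique mutual best reply is (Tariff, T0), giving (4, -2).
Country B's commitment gain: 4 − -2 = 6.

6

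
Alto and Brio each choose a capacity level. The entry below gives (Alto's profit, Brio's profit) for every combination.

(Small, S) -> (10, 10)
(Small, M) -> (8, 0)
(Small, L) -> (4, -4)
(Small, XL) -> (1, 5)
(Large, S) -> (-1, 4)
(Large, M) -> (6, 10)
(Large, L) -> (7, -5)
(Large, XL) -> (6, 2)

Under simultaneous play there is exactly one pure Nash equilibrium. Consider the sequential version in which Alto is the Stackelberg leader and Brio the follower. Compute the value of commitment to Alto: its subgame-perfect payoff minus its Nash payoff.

0

Work backward from Brio's decision.
- Small: Brio compares 10, 0, -4, 5 and picks S; Alto would get 10.
- Large: Brio compares 4, 10, -5, 2 and picks M; Alto would get 6.
Among 10, 6, the best is 10 at Small. Subgame-perfect outcome: (Small, S) with payoffs (10, 10).
Under simultaneous play:
Alto's best replies: S→Small; M→Small; L→Large; XL→Large.
Brio's best replies: Small→S; Large→M.
Only (Small, S) has each player best-responding; Nash payoffs (10, 10).
Alto's commitment gain: 10 − 10 = 0.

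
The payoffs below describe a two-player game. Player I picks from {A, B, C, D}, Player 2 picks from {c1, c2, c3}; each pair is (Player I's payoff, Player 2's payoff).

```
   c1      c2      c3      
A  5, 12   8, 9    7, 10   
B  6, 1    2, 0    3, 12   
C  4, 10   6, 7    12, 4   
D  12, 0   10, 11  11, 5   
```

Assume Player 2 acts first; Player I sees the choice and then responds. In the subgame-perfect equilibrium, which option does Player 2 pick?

Backward induction with Player 2 moving first.
- c1: BR = D, leader payoff 0.
- c2: BR = D, leader payoff 11.
- c3: BR = C, leader payoff 4.
Among 0, 11, 4, the best is 11 at c2. Subgame-perfect outcome: (D, c2) with payoffs (10, 11).

c2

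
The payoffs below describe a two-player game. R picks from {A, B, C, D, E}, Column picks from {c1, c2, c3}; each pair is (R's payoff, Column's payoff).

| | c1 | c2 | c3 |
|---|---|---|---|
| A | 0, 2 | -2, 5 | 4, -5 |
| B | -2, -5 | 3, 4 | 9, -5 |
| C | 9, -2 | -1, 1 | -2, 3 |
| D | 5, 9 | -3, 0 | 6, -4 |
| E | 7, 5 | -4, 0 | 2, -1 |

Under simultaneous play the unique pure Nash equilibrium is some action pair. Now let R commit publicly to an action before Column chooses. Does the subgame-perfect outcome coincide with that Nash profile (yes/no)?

Column best-responds to each possible R move:
- A: Column compares 2, 5, -5 and picks c2; R would get -2.
- B: Column compares -5, 4, -5 and picks c2; R would get 3.
- C: Column compares -2, 1, 3 and picks c3; R would get -2.
- D: Column compares 9, 0, -4 and picks c1; R would get 5.
- E: Column compares 5, 0, -1 and picks c1; R would get 7.
Maximizing over -2, 3, -2, 5, 7, R chooses E. Subgame-perfect outcome: (E, c1) with payoffs (7, 5).
Now find the simultaneous Nash equilibrium.
R's best replies: c1→C; c2→B; c3→B.
Column's best replies: A→c2; B→c2; C→c3; D→c1; E→c1.
The unique mutual best reply is (B, c2), giving (3, 4).
Sequential outcome (E, c1) differs from the Nash profile (B, c2).

no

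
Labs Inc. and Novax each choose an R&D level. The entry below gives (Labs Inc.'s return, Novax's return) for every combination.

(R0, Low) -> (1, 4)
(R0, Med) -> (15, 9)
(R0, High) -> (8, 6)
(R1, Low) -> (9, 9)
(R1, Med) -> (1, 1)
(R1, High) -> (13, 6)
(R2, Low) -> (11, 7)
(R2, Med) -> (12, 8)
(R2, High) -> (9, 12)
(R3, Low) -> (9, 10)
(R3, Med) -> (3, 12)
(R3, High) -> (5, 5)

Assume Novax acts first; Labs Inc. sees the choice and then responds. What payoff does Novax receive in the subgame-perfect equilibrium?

9

Labs Inc. best-responds to each possible Novax move:
- Low → Labs Inc. plays R2 (best of 1, 9, 11, 9); Novax gets 7.
- Med → Labs Inc. plays R0 (best of 15, 1, 12, 3); Novax gets 9.
- High → Labs Inc. plays R1 (best of 8, 13, 9, 5); Novax gets 6.
Maximizing over 7, 9, 6, Novax chooses Med. Subgame-perfect outcome: (R0, Med) with payoffs (15, 9).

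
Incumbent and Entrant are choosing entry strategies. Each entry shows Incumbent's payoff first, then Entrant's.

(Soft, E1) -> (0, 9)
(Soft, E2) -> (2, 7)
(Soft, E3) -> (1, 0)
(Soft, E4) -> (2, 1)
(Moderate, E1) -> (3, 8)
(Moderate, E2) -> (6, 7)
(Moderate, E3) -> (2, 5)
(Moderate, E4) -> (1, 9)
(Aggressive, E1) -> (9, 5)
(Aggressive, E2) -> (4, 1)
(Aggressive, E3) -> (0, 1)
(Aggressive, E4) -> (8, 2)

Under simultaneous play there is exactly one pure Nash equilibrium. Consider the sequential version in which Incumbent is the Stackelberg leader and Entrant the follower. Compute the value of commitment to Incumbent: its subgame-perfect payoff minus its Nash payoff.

Solve by backward induction (Incumbent leads).
- Soft: BR = E1, leader payoff 0.
- Moderate: BR = E4, leader payoff 1.
- Aggressive: BR = E1, leader payoff 9.
Incumbent's induced payoffs are 0, 1, 9, so Incumbent commits to Aggressive. Subgame-perfect outcome: (Aggressive, E1) with payoffs (9, 5).
Under simultaneous play:
Incumbent's best replies: E1→Aggressive; E2→Moderate; E3→Moderate; E4→Aggressive.
Entrant's best replies: Soft→E1; Moderate→E4; Aggressive→E1.
Only (Aggressive, E1) has each player best-responding; Nash payoffs (9, 5).
Incumbent's commitment gain: 9 − 9 = 0.

0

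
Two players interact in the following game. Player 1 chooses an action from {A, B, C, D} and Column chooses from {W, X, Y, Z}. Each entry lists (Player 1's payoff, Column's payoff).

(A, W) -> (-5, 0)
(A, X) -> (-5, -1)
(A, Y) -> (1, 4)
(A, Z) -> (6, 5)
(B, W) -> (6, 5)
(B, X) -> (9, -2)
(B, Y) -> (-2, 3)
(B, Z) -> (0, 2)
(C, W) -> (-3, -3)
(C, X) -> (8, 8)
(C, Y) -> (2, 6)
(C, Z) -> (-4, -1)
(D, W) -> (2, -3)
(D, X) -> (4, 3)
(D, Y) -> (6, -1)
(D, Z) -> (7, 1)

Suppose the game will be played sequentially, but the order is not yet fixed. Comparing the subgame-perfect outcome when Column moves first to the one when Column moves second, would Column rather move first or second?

If Player 1 leads: Column's best replies are A→Z, B→W, C→X, D→X; Player 1's induced payoffs 6, 6, 8, 4; outcome (C, X), payoffs (8, 8).
If Column leads: Player 1's best replies are W→B, X→B, Y→D, Z→D; Column's induced payoffs 5, -2, -1, 1; outcome (B, W), payoffs (6, 5).
Column gets 5 moving first and 8 moving second, so Column prefers to move second.

second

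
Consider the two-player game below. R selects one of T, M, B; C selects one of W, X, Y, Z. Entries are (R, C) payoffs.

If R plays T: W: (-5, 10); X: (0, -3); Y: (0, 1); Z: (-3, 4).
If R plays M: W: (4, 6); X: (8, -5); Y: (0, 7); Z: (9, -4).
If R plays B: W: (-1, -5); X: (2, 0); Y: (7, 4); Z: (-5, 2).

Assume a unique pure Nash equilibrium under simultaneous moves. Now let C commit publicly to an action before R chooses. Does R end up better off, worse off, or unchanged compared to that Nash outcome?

worse off

Backward induction with C moving first.
- W: R compares -5, 4, -1 and picks M; C would get 6.
- X: R compares 0, 8, 2 and picks M; C would get -5.
- Y: R compares 0, 0, 7 and picks B; C would get 4.
- Z: R compares -3, 9, -5 and picks M; C would get -4.
Maximizing over 6, -5, 4, -4, C chooses W. Subgame-perfect outcome: (M, W) with payoffs (4, 6).
Now find the simultaneous Nash equilibrium.
R's best replies: W→M; X→M; Y→B; Z→M.
C's best replies: T→W; M→Y; B→Y.
The unique mutual best reply is (B, Y), giving (7, 4).
R earns 4 sequentially versus 7 at the Nash outcome: worse off.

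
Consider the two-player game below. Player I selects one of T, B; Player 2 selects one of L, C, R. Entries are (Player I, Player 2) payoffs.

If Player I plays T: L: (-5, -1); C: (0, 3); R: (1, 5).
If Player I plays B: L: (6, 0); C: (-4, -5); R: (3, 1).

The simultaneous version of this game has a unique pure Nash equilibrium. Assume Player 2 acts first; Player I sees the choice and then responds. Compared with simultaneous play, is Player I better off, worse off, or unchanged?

Solve by backward induction (Player 2 leads).
- L → Player I plays B (best of -5, 6); Player 2 gets 0.
- C → Player I plays T (best of 0, -4); Player 2 gets 3.
- R → Player I plays B (best of 1, 3); Player 2 gets 1.
Among 0, 3, 1, the best is 3 at C. Subgame-perfect outcome: (T, C) with payoffs (0, 3).
Now find the simultaneous Nash equilibrium.
Player I's best replies: L→B; C→T; R→B.
Player 2's best replies: T→R; B→R.
Only (B, R) has each player best-responding; Nash payoffs (3, 1).
Player I earns 0 sequentially versus 3 at the Nash outcome: worse off.

worse off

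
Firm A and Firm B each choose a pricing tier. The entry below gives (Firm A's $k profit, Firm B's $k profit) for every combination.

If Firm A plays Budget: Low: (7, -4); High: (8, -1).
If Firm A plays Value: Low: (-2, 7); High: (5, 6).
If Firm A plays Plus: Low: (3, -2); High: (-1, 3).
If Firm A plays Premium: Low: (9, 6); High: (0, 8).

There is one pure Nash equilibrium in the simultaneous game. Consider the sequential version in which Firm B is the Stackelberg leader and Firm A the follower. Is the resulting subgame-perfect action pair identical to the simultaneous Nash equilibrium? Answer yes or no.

no

Firm A best-responds to each possible Firm B move:
- Low: Firm A compares 7, -2, 3, 9 and picks Premium; Firm B would get 6.
- High: Firm A compares 8, 5, -1, 0 and picks Budget; Firm B would get -1.
Maximizing over 6, -1, Firm B chooses Low. Subgame-perfect outcome: (Premium, Low) with payoffs (9, 6).
For the simultaneous game, intersect best replies.
Firm A's best replies: Low→Premium; High→Budget.
Firm B's best replies: Budget→High; Value→Low; Plus→High; Premium→High.
Only (Budget, High) has each player best-responding; Nash payoffs (8, -1).
Sequential outcome (Premium, Low) differs from the Nash profile (Budget, High).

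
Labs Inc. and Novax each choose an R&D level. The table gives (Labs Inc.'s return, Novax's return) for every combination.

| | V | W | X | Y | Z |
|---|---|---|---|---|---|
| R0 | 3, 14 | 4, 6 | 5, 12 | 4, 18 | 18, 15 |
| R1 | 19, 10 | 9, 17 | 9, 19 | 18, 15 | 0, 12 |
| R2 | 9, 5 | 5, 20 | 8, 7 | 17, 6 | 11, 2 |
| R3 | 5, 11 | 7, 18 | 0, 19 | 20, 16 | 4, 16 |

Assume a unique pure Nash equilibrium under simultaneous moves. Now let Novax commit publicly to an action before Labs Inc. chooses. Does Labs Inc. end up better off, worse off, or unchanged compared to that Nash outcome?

unchanged

Solve by backward induction (Novax leads).
- V → Labs Inc. plays R1 (best of 3, 19, 9, 5); Novax gets 10.
- W → Labs Inc. plays R1 (best of 4, 9, 5, 7); Novax gets 17.
- X → Labs Inc. plays R1 (best of 5, 9, 8, 0); Novax gets 19.
- Y → Labs Inc. plays R3 (best of 4, 18, 17, 20); Novax gets 16.
- Z → Labs Inc. plays R0 (best of 18, 0, 11, 4); Novax gets 15.
Maximizing over 10, 17, 19, 16, 15, Novax chooses X. Subgame-perfect outcome: (R1, X) with payoffs (9, 19).
Now find the simultaneous Nash equilibrium.
Labs Inc.'s best replies: V→R1; W→R1; X→R1; Y→R3; Z→R0.
Novax's best replies: R0→Y; R1→X; R2→W; R3→X.
The unique mutual best reply is (R1, X), giving (9, 19).
Labs Inc. earns 9 sequentially versus 9 at the Nash outcome: unchanged.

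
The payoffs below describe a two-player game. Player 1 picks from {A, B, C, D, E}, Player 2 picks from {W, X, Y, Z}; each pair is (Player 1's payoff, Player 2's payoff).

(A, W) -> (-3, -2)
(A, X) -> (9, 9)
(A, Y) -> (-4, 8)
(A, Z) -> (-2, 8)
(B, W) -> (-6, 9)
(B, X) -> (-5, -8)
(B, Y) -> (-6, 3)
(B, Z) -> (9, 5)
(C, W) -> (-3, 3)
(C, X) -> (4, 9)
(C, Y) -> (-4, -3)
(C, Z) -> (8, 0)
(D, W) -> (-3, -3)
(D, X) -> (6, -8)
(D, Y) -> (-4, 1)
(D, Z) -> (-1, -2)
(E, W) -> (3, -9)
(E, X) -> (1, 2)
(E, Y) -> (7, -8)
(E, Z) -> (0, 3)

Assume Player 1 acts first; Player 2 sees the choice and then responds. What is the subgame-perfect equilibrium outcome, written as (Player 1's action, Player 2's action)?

Player 2 best-responds to each possible Player 1 move:
- A → Player 2 plays X (best of -2, 9, 8, 8); Player 1 gets 9.
- B → Player 2 plays W (best of 9, -8, 3, 5); Player 1 gets -6.
- C → Player 2 plays X (best of 3, 9, -3, 0); Player 1 gets 4.
- D → Player 2 plays Y (best of -3, -8, 1, -2); Player 1 gets -4.
- E → Player 2 plays Z (best of -9, 2, -8, 3); Player 1 gets 0.
Maximizing over 9, -6, 4, -4, 0, Player 1 chooses A. Subgame-perfect outcome: (A, X) with payoffs (9, 9).

(A, X)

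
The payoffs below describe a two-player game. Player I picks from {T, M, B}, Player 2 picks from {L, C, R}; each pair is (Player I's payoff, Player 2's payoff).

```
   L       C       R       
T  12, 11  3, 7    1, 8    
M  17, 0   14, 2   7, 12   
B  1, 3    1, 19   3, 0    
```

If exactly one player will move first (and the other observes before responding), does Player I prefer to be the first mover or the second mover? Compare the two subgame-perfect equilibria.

first

If Player I leads: Player 2's best replies are T→L, M→R, B→C; Player I's induced payoffs 12, 7, 1; outcome (T, L), payoffs (12, 11).
If Player 2 leads: Player I's best replies are L→M, C→M, R→M; Player 2's induced payoffs 0, 2, 12; outcome (M, R), payoffs (7, 12).
Player I gets 12 moving first and 7 moving second, so Player I prefers to move first.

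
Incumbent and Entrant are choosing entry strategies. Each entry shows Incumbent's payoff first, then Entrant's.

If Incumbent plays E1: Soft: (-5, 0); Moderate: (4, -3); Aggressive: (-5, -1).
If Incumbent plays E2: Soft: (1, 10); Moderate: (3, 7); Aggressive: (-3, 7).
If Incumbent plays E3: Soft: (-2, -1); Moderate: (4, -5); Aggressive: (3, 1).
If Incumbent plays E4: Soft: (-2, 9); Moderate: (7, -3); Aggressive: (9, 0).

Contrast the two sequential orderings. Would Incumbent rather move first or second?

If Incumbent leads: Entrant's best replies are E1→Soft, E2→Soft, E3→Aggressive, E4→Soft; Incumbent's induced payoffs -5, 1, 3, -2; outcome (E3, Aggressive), payoffs (3, 1).
If Entrant leads: Incumbent's best replies are Soft→E2, Moderate→E4, Aggressive→E4; Entrant's induced payoffs 10, -3, 0; outcome (E2, Soft), payoffs (1, 10).
Incumbent gets 3 moving first and 1 moving second, so Incumbent prefers to move first.

first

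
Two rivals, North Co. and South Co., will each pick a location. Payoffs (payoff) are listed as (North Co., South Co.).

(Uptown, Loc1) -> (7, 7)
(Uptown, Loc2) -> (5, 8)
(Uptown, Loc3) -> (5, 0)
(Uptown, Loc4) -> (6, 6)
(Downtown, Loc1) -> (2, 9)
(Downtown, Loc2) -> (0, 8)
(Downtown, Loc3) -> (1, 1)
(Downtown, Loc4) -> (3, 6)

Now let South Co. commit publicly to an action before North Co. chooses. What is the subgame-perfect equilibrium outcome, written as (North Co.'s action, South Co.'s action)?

(Uptown, Loc2)

Solve by backward induction (South Co. leads).
- Loc1: BR = Uptown, leader payoff 7.
- Loc2: BR = Uptown, leader payoff 8.
- Loc3: BR = Uptown, leader payoff 0.
- Loc4: BR = Uptown, leader payoff 6.
Maximizing over 7, 8, 0, 6, South Co. chooses Loc2. Subgame-perfect outcome: (Uptown, Loc2) with payoffs (5, 8).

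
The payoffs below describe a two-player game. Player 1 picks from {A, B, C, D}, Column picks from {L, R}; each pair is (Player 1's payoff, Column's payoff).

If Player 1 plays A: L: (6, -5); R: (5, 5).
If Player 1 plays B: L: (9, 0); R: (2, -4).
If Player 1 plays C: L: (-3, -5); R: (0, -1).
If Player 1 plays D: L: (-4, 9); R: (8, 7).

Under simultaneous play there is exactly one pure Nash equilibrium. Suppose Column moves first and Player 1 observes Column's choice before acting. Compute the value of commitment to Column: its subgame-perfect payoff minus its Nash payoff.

Solve by backward induction (Column leads).
- L: BR = B, leader payoff 0.
- R: BR = D, leader payoff 7.
Among 0, 7, the best is 7 at R. Subgame-perfect outcome: (D, R) with payoffs (8, 7).
Under simultaneous play:
Player 1's best replies: L→B; R→D.
Column's best replies: A→R; B→L; C→R; D→L.
The unique mutual best reply is (B, L), giving (9, 0).
Column's commitment gain: 7 − 0 = 7.

7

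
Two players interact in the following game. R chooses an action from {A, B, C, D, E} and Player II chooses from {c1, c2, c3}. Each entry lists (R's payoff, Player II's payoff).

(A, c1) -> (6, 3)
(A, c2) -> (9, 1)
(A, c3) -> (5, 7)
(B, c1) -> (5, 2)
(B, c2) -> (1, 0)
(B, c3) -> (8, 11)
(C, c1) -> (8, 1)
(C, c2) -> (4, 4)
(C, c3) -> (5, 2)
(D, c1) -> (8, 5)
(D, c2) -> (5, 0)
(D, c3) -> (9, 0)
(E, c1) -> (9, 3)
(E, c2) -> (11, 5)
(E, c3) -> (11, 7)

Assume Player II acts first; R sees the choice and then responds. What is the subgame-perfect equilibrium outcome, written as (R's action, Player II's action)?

(E, c3)

R best-responds to each possible Player II move:
- c1 → R plays E (best of 6, 5, 8, 8, 9); Player II gets 3.
- c2 → R plays E (best of 9, 1, 4, 5, 11); Player II gets 5.
- c3 → R plays E (best of 5, 8, 5, 9, 11); Player II gets 7.
Player II's induced payoffs are 3, 5, 7, so Player II commits to c3. Subgame-perfect outcome: (E, c3) with payoffs (11, 7).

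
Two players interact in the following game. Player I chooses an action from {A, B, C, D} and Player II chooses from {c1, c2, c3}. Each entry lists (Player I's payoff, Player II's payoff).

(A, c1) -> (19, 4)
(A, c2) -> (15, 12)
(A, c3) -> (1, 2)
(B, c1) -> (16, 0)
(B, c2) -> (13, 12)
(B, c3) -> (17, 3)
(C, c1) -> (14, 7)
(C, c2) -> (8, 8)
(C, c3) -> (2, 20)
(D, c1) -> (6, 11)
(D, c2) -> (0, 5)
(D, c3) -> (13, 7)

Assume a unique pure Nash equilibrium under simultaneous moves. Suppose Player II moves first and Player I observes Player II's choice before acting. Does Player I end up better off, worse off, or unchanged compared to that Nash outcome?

unchanged

Player I best-responds to each possible Player II move:
- c1: BR = A, leader payoff 4.
- c2: BR = A, leader payoff 12.
- c3: BR = B, leader payoff 3.
Maximizing over 4, 12, 3, Player II chooses c2. Subgame-perfect outcome: (A, c2) with payoffs (15, 12).
For the simultaneous game, intersect best replies.
Player I's best replies: c1→A; c2→A; c3→B.
Player II's best replies: A→c2; B→c2; C→c3; D→c1.
Only (A, c2) has each player best-responding; Nash payoffs (15, 12).
Player I earns 15 sequentially versus 15 at the Nash outcome: unchanged.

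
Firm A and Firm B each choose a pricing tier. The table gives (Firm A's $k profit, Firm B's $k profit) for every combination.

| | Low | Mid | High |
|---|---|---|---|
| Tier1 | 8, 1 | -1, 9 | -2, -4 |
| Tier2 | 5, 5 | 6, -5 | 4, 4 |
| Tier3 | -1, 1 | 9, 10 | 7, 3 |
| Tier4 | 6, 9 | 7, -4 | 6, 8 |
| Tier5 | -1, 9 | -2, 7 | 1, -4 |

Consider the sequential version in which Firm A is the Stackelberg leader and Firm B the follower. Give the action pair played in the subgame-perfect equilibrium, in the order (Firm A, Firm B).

(Tier3, Mid)

Backward induction with Firm A moving first.
- Tier1: BR = Mid, leader payoff -1.
- Tier2: BR = Low, leader payoff 5.
- Tier3: BR = Mid, leader payoff 9.
- Tier4: BR = Low, leader payoff 6.
- Tier5: BR = Low, leader payoff -1.
Among -1, 5, 9, 6, -1, the best is 9 at Tier3. Subgame-perfect outcome: (Tier3, Mid) with payoffs (9, 10).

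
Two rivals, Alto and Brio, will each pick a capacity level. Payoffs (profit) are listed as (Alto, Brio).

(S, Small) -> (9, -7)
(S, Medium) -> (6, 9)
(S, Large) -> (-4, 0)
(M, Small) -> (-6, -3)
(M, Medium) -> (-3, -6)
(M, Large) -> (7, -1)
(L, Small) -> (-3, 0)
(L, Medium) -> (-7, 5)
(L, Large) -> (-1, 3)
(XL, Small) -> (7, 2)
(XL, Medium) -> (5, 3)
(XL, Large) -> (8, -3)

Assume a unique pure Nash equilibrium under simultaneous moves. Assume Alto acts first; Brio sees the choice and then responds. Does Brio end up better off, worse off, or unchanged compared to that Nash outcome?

worse off

Brio best-responds to each possible Alto move:
- S: BR = Medium, leader payoff 6.
- M: BR = Large, leader payoff 7.
- L: BR = Medium, leader payoff -7.
- XL: BR = Medium, leader payoff 5.
Alto's induced payoffs are 6, 7, -7, 5, so Alto commits to M. Subgame-perfect outcome: (M, Large) with payoffs (7, -1).
Now find the simultaneous Nash equilibrium.
Alto's best replies: Small→S; Medium→S; Large→XL.
Brio's best replies: S→Medium; M→Large; L→Medium; XL→Medium.
Only (S, Medium) has each player best-responding; Nash payoffs (6, 9).
Brio earns -1 sequentially versus 9 at the Nash outcome: worse off.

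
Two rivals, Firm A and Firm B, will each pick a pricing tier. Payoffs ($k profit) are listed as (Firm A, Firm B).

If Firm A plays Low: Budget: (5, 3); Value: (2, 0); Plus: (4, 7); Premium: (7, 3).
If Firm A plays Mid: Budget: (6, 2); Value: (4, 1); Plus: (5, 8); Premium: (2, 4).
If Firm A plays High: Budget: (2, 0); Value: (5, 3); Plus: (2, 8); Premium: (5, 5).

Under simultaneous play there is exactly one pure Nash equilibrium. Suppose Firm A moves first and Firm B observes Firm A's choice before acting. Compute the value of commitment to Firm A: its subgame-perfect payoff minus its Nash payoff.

Work backward from Firm B's decision.
- Low: BR = Plus, leader payoff 4.
- Mid: BR = Plus, leader payoff 5.
- High: BR = Plus, leader payoff 2.
Maximizing over 4, 5, 2, Firm A chooses Mid. Subgame-perfect outcome: (Mid, Plus) with payoffs (5, 8).
For the simultaneous game, intersect best replies.
Firm A's best replies: Budget→Mid; Value→High; Plus→Mid; Premium→Low.
Firm B's best replies: Low→Plus; Mid→Plus; High→Plus.
Only (Mid, Plus) has each player best-responding; Nash payoffs (5, 8).
Firm A's commitment gain: 5 − 5 = 0.

0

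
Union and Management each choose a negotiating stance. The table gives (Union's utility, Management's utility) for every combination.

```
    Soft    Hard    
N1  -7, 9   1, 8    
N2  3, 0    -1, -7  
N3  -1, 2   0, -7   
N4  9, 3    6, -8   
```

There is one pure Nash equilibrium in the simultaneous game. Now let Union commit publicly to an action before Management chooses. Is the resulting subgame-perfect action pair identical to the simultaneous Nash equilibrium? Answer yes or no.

yes

Work backward from Management's decision.
- N1 → Management plays Soft (best of 9, 8); Union gets -7.
- N2 → Management plays Soft (best of 0, -7); Union gets 3.
- N3 → Management plays Soft (best of 2, -7); Union gets -1.
- N4 → Management plays Soft (best of 3, -8); Union gets 9.
Maximizing over -7, 3, -1, 9, Union chooses N4. Subgame-perfect outcome: (N4, Soft) with payoffs (9, 3).
For the simultaneous game, intersect best replies.
Union's best replies: Soft→N4; Hard→N4.
Management's best replies: N1→Soft; N2→Soft; N3→Soft; N4→Soft.
Only (N4, Soft) has each player best-responding; Nash payoffs (9, 3).
Sequential outcome (N4, Soft) coincides with the Nash profile (N4, Soft).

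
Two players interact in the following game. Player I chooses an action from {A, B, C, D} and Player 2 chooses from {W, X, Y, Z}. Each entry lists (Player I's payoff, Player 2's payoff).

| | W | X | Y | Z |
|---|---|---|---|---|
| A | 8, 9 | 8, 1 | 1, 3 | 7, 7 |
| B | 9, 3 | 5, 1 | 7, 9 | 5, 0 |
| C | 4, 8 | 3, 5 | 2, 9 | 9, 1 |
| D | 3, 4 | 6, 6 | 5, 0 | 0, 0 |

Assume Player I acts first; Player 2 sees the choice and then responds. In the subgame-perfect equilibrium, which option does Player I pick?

Player 2 best-responds to each possible Player I move:
- A → Player 2 plays W (best of 9, 1, 3, 7); Player I gets 8.
- B → Player 2 plays Y (best of 3, 1, 9, 0); Player I gets 7.
- C → Player 2 plays Y (best of 8, 5, 9, 1); Player I gets 2.
- D → Player 2 plays X (best of 4, 6, 0, 0); Player I gets 6.
Maximizing over 8, 7, 2, 6, Player I chooses A. Subgame-perfect outcome: (A, W) with payoffs (8, 9).

A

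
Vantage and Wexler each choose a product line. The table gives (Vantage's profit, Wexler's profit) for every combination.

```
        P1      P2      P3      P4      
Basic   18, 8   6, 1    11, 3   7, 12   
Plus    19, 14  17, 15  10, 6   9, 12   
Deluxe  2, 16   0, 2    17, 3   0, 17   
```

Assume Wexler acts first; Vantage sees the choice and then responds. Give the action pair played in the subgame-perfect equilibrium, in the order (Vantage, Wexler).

Vantage best-responds to each possible Wexler move:
- P1: BR = Plus, leader payoff 14.
- P2: BR = Plus, leader payoff 15.
- P3: BR = Deluxe, leader payoff 3.
- P4: BR = Plus, leader payoff 12.
Wexler's induced payoffs are 14, 15, 3, 12, so Wexler commits to P2. Subgame-perfect outcome: (Plus, P2) with payoffs (17, 15).

(Plus, P2)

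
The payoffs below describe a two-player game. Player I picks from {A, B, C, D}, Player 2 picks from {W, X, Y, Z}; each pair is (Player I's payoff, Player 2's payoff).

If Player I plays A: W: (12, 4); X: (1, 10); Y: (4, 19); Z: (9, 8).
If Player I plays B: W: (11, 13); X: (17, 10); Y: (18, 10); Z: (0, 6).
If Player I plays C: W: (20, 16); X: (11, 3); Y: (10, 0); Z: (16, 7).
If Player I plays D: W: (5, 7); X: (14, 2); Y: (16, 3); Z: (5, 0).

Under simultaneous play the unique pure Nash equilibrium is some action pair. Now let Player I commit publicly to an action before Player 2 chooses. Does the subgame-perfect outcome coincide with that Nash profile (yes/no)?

Work backward from Player 2's decision.
- A: BR = Y, leader payoff 4.
- B: BR = W, leader payoff 11.
- C: BR = W, leader payoff 20.
- D: BR = W, leader payoff 5.
Player I's induced payoffs are 4, 11, 20, 5, so Player I commits to C. Subgame-perfect outcome: (C, W) with payoffs (20, 16).
For the simultaneous game, intersect best replies.
Player I's best replies: W→C; X→B; Y→B; Z→C.
Player 2's best replies: A→Y; B→W; C→W; D→W.
Only (C, W) has each player best-responding; Nash payoffs (20, 16).
Sequential outcome (C, W) coincides with the Nash profile (C, W).

yes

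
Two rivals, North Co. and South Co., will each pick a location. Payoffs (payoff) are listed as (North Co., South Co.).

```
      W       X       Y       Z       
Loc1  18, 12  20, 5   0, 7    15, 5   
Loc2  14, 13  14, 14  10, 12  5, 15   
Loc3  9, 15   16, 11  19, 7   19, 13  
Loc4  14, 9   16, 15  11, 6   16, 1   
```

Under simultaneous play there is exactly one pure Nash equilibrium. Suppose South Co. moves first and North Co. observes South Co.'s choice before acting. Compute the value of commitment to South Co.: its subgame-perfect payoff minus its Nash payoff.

North Co. best-responds to each possible South Co. move:
- W: North Co. compares 18, 14, 9, 14 and picks Loc1; South Co. would get 12.
- X: North Co. compares 20, 14, 16, 16 and picks Loc1; South Co. would get 5.
- Y: North Co. compares 0, 10, 19, 11 and picks Loc3; South Co. would get 7.
- Z: North Co. compares 15, 5, 19, 16 and picks Loc3; South Co. would get 13.
South Co.'s induced payoffs are 12, 5, 7, 13, so South Co. commits to Z. Subgame-perfect outcome: (Loc3, Z) with payoffs (19, 13).
Under simultaneous play:
North Co.'s best replies: W→Loc1; X→Loc1; Y→Loc3; Z→Loc3.
South Co.'s best replies: Loc1→W; Loc2→Z; Loc3→W; Loc4→X.
Only (Loc1, W) has each player best-responding; Nash payoffs (18, 12).
South Co.'s commitment gain: 13 − 12 = 1.

1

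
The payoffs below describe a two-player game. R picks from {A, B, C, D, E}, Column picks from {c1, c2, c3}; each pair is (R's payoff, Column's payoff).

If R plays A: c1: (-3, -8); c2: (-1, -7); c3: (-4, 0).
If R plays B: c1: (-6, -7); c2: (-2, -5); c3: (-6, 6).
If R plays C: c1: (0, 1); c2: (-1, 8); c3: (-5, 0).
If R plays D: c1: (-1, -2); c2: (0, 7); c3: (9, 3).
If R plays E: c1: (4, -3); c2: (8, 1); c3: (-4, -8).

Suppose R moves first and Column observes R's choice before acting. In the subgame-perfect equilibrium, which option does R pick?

Column best-responds to each possible R move:
- A → Column plays c3 (best of -8, -7, 0); R gets -4.
- B → Column plays c3 (best of -7, -5, 6); R gets -6.
- C → Column plays c2 (best of 1, 8, 0); R gets -1.
- D → Column plays c2 (best of -2, 7, 3); R gets 0.
- E → Column plays c2 (best of -3, 1, -8); R gets 8.
R's induced payoffs are -4, -6, -1, 0, 8, so R commits to E. Subgame-perfect outcome: (E, c2) with payoffs (8, 1).

E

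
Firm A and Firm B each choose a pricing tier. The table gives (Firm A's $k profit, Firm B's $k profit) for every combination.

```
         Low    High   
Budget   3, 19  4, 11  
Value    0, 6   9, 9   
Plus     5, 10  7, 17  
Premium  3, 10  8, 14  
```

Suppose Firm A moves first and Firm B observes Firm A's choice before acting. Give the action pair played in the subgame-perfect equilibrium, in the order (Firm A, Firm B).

(Value, High)

Backward induction with Firm A moving first.
- Budget: Firm B compares 19, 11 and picks Low; Firm A would get 3.
- Value: Firm B compares 6, 9 and picks High; Firm A would get 9.
- Plus: Firm B compares 10, 17 and picks High; Firm A would get 7.
- Premium: Firm B compares 10, 14 and picks High; Firm A would get 8.
Maximizing over 3, 9, 7, 8, Firm A chooses Value. Subgame-perfect outcome: (Value, High) with payoffs (9, 9).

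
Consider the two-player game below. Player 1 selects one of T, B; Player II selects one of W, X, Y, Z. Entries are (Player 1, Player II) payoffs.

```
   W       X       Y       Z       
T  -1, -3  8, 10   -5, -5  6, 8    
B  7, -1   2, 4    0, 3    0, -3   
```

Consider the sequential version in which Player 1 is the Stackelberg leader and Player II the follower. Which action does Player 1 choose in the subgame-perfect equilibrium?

T

Backward induction with Player 1 moving first.
- T → Player II plays X (best of -3, 10, -5, 8); Player 1 gets 8.
- B → Player II plays X (best of -1, 4, 3, -3); Player 1 gets 2.
Player 1's induced payoffs are 8, 2, so Player 1 commits to T. Subgame-perfect outcome: (T, X) with payoffs (8, 10).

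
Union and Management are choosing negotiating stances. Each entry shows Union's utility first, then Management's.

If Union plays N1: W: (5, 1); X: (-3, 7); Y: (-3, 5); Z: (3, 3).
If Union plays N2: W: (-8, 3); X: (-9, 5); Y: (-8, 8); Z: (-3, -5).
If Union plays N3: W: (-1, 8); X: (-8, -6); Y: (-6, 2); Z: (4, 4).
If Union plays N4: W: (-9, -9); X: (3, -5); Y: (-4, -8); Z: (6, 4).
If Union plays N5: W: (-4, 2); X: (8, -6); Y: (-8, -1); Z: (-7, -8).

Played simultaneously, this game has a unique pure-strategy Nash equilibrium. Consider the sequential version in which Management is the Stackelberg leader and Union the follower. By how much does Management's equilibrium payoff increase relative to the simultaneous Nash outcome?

Union best-responds to each possible Management move:
- W: Union compares 5, -8, -1, -9, -4 and picks N1; Management would get 1.
- X: Union compares -3, -9, -8, 3, 8 and picks N5; Management would get -6.
- Y: Union compares -3, -8, -6, -4, -8 and picks N1; Management would get 5.
- Z: Union compares 3, -3, 4, 6, -7 and picks N4; Management would get 4.
Maximizing over 1, -6, 5, 4, Management chooses Y. Subgame-perfect outcome: (N1, Y) with payoffs (-3, 5).
Now find the simultaneous Nash equilibrium.
Union's best replies: W→N1; X→N5; Y→N1; Z→N4.
Management's best replies: N1→X; N2→Y; N3→W; N4→Z; N5→W.
The unique mutual best reply is (N4, Z), giving (6, 4).
Management's commitment gain: 5 − 4 = 1.

1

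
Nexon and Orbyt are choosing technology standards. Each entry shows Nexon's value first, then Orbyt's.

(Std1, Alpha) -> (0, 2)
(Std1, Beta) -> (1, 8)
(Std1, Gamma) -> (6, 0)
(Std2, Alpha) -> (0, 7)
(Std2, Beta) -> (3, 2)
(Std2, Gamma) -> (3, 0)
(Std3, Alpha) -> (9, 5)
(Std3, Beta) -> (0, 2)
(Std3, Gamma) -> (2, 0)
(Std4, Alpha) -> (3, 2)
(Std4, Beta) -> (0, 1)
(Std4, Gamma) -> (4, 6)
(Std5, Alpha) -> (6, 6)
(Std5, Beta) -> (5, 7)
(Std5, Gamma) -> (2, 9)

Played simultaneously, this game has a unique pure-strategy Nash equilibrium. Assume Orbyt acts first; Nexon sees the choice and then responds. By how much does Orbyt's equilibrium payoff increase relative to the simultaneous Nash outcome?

Nexon best-responds to each possible Orbyt move:
- Alpha: Nexon compares 0, 0, 9, 3, 6 and picks Std3; Orbyt would get 5.
- Beta: Nexon compares 1, 3, 0, 0, 5 and picks Std5; Orbyt would get 7.
- Gamma: Nexon compares 6, 3, 2, 4, 2 and picks Std1; Orbyt would get 0.
Among 5, 7, 0, the best is 7 at Beta. Subgame-perfect outcome: (Std5, Beta) with payoffs (5, 7).
For the simultaneous game, intersect best replies.
Nexon's best replies: Alpha→Std3; Beta→Std5; Gamma→Std1.
Orbyt's best replies: Std1→Beta; Std2→Alpha; Std3→Alpha; Std4→Gamma; Std5→Gamma.
Only (Std3, Alpha) has each player best-responding; Nash payoffs (9, 5).
Orbyt's commitment gain: 7 − 5 = 2.

2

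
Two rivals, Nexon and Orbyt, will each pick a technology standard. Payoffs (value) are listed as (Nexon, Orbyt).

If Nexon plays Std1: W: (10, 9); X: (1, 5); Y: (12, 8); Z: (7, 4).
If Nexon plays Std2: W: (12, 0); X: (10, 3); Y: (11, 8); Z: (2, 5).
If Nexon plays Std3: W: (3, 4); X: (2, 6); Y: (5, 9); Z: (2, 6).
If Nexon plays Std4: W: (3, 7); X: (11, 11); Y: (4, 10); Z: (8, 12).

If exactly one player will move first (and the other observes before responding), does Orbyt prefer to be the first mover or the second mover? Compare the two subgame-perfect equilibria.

first

If Nexon leads: Orbyt's best replies are Std1→W, Std2→Y, Std3→Y, Std4→Z; Nexon's induced payoffs 10, 11, 5, 8; outcome (Std2, Y), payoffs (11, 8).
If Orbyt leads: Nexon's best replies are W→Std2, X→Std4, Y→Std1, Z→Std4; Orbyt's induced payoffs 0, 11, 8, 12; outcome (Std4, Z), payoffs (8, 12).
Orbyt gets 12 moving first and 8 moving second, so Orbyt prefers to move first.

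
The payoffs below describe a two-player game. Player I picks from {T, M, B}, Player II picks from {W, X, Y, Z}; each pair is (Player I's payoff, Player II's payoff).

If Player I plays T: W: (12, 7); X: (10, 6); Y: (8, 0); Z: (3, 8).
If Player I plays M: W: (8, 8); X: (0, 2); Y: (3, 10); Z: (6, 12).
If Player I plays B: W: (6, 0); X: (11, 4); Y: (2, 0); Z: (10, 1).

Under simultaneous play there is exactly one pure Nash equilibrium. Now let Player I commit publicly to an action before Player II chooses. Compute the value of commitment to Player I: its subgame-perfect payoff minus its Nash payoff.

0

Work backward from Player II's decision.
- T: BR = Z, leader payoff 3.
- M: BR = Z, leader payoff 6.
- B: BR = X, leader payoff 11.
Among 3, 6, 11, the best is 11 at B. Subgame-perfect outcome: (B, X) with payoffs (11, 4).
Under simultaneous play:
Player I's best replies: W→T; X→B; Y→T; Z→B.
Player II's best replies: T→Z; M→Z; B→X.
The unique mutual best reply is (B, X), giving (11, 4).
Player I's commitment gain: 11 − 11 = 0.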